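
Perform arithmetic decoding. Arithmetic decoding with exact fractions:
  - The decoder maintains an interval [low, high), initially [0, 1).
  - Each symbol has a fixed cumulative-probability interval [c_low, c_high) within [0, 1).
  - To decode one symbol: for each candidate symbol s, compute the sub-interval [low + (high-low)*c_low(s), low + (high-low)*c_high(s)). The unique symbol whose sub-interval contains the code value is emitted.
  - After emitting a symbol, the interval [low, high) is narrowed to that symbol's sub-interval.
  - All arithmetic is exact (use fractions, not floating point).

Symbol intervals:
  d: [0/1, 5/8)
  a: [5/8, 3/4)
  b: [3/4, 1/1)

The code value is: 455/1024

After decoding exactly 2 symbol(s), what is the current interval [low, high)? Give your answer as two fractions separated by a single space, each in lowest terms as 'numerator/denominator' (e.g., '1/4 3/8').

Answer: 25/64 15/32

Derivation:
Step 1: interval [0/1, 1/1), width = 1/1 - 0/1 = 1/1
  'd': [0/1 + 1/1*0/1, 0/1 + 1/1*5/8) = [0/1, 5/8) <- contains code 455/1024
  'a': [0/1 + 1/1*5/8, 0/1 + 1/1*3/4) = [5/8, 3/4)
  'b': [0/1 + 1/1*3/4, 0/1 + 1/1*1/1) = [3/4, 1/1)
  emit 'd', narrow to [0/1, 5/8)
Step 2: interval [0/1, 5/8), width = 5/8 - 0/1 = 5/8
  'd': [0/1 + 5/8*0/1, 0/1 + 5/8*5/8) = [0/1, 25/64)
  'a': [0/1 + 5/8*5/8, 0/1 + 5/8*3/4) = [25/64, 15/32) <- contains code 455/1024
  'b': [0/1 + 5/8*3/4, 0/1 + 5/8*1/1) = [15/32, 5/8)
  emit 'a', narrow to [25/64, 15/32)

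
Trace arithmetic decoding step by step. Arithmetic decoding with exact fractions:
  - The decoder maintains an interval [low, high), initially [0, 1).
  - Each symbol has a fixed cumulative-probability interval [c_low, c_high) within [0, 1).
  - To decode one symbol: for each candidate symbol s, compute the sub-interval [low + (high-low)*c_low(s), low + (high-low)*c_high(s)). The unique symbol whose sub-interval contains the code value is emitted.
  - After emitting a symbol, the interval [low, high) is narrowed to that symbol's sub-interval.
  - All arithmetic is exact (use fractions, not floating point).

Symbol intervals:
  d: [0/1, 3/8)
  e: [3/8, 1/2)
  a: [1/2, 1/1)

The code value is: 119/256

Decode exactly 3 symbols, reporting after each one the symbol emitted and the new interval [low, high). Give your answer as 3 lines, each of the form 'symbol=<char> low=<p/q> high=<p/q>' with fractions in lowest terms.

Step 1: interval [0/1, 1/1), width = 1/1 - 0/1 = 1/1
  'd': [0/1 + 1/1*0/1, 0/1 + 1/1*3/8) = [0/1, 3/8)
  'e': [0/1 + 1/1*3/8, 0/1 + 1/1*1/2) = [3/8, 1/2) <- contains code 119/256
  'a': [0/1 + 1/1*1/2, 0/1 + 1/1*1/1) = [1/2, 1/1)
  emit 'e', narrow to [3/8, 1/2)
Step 2: interval [3/8, 1/2), width = 1/2 - 3/8 = 1/8
  'd': [3/8 + 1/8*0/1, 3/8 + 1/8*3/8) = [3/8, 27/64)
  'e': [3/8 + 1/8*3/8, 3/8 + 1/8*1/2) = [27/64, 7/16)
  'a': [3/8 + 1/8*1/2, 3/8 + 1/8*1/1) = [7/16, 1/2) <- contains code 119/256
  emit 'a', narrow to [7/16, 1/2)
Step 3: interval [7/16, 1/2), width = 1/2 - 7/16 = 1/16
  'd': [7/16 + 1/16*0/1, 7/16 + 1/16*3/8) = [7/16, 59/128)
  'e': [7/16 + 1/16*3/8, 7/16 + 1/16*1/2) = [59/128, 15/32) <- contains code 119/256
  'a': [7/16 + 1/16*1/2, 7/16 + 1/16*1/1) = [15/32, 1/2)
  emit 'e', narrow to [59/128, 15/32)

Answer: symbol=e low=3/8 high=1/2
symbol=a low=7/16 high=1/2
symbol=e low=59/128 high=15/32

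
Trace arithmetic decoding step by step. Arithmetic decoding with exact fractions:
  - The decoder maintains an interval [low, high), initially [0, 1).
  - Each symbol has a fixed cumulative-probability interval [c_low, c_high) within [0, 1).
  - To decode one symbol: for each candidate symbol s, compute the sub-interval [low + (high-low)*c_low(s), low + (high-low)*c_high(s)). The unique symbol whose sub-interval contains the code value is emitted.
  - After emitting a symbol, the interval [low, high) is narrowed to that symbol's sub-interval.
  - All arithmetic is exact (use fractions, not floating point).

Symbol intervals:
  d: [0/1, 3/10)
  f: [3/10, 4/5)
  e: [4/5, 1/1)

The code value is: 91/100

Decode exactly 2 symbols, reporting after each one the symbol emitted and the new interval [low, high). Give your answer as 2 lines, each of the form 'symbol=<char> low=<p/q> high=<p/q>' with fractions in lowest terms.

Answer: symbol=e low=4/5 high=1/1
symbol=f low=43/50 high=24/25

Derivation:
Step 1: interval [0/1, 1/1), width = 1/1 - 0/1 = 1/1
  'd': [0/1 + 1/1*0/1, 0/1 + 1/1*3/10) = [0/1, 3/10)
  'f': [0/1 + 1/1*3/10, 0/1 + 1/1*4/5) = [3/10, 4/5)
  'e': [0/1 + 1/1*4/5, 0/1 + 1/1*1/1) = [4/5, 1/1) <- contains code 91/100
  emit 'e', narrow to [4/5, 1/1)
Step 2: interval [4/5, 1/1), width = 1/1 - 4/5 = 1/5
  'd': [4/5 + 1/5*0/1, 4/5 + 1/5*3/10) = [4/5, 43/50)
  'f': [4/5 + 1/5*3/10, 4/5 + 1/5*4/5) = [43/50, 24/25) <- contains code 91/100
  'e': [4/5 + 1/5*4/5, 4/5 + 1/5*1/1) = [24/25, 1/1)
  emit 'f', narrow to [43/50, 24/25)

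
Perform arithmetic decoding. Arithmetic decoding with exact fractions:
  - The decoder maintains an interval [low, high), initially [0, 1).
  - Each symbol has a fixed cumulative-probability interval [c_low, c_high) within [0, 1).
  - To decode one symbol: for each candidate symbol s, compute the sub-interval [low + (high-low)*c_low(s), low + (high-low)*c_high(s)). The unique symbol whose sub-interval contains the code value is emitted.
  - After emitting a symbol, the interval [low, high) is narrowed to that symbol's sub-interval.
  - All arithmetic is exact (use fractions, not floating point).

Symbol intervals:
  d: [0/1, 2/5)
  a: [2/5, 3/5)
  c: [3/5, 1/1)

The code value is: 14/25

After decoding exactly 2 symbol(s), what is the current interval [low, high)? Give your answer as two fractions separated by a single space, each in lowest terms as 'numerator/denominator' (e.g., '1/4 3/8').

Answer: 13/25 3/5

Derivation:
Step 1: interval [0/1, 1/1), width = 1/1 - 0/1 = 1/1
  'd': [0/1 + 1/1*0/1, 0/1 + 1/1*2/5) = [0/1, 2/5)
  'a': [0/1 + 1/1*2/5, 0/1 + 1/1*3/5) = [2/5, 3/5) <- contains code 14/25
  'c': [0/1 + 1/1*3/5, 0/1 + 1/1*1/1) = [3/5, 1/1)
  emit 'a', narrow to [2/5, 3/5)
Step 2: interval [2/5, 3/5), width = 3/5 - 2/5 = 1/5
  'd': [2/5 + 1/5*0/1, 2/5 + 1/5*2/5) = [2/5, 12/25)
  'a': [2/5 + 1/5*2/5, 2/5 + 1/5*3/5) = [12/25, 13/25)
  'c': [2/5 + 1/5*3/5, 2/5 + 1/5*1/1) = [13/25, 3/5) <- contains code 14/25
  emit 'c', narrow to [13/25, 3/5)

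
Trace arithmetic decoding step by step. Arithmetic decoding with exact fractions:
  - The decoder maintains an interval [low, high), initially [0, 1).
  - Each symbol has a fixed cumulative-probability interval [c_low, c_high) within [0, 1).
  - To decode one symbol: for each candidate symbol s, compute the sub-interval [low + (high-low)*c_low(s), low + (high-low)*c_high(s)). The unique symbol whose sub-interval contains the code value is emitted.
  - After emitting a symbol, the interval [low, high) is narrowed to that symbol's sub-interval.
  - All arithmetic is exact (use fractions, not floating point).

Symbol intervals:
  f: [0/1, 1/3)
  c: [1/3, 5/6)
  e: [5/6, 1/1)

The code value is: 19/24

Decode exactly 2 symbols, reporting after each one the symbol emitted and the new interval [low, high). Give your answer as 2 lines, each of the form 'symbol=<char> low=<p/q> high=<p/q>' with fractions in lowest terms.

Answer: symbol=c low=1/3 high=5/6
symbol=e low=3/4 high=5/6

Derivation:
Step 1: interval [0/1, 1/1), width = 1/1 - 0/1 = 1/1
  'f': [0/1 + 1/1*0/1, 0/1 + 1/1*1/3) = [0/1, 1/3)
  'c': [0/1 + 1/1*1/3, 0/1 + 1/1*5/6) = [1/3, 5/6) <- contains code 19/24
  'e': [0/1 + 1/1*5/6, 0/1 + 1/1*1/1) = [5/6, 1/1)
  emit 'c', narrow to [1/3, 5/6)
Step 2: interval [1/3, 5/6), width = 5/6 - 1/3 = 1/2
  'f': [1/3 + 1/2*0/1, 1/3 + 1/2*1/3) = [1/3, 1/2)
  'c': [1/3 + 1/2*1/3, 1/3 + 1/2*5/6) = [1/2, 3/4)
  'e': [1/3 + 1/2*5/6, 1/3 + 1/2*1/1) = [3/4, 5/6) <- contains code 19/24
  emit 'e', narrow to [3/4, 5/6)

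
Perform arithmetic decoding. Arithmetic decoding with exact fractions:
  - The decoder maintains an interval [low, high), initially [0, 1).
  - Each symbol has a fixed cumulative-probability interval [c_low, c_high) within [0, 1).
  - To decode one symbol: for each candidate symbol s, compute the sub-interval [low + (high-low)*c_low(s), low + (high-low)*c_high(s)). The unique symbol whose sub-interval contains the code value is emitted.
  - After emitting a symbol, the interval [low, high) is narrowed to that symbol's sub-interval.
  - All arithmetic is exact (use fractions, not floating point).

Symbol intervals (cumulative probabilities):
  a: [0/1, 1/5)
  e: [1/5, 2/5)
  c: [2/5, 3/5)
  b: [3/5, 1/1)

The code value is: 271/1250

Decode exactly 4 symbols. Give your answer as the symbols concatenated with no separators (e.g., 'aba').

Answer: eaca

Derivation:
Step 1: interval [0/1, 1/1), width = 1/1 - 0/1 = 1/1
  'a': [0/1 + 1/1*0/1, 0/1 + 1/1*1/5) = [0/1, 1/5)
  'e': [0/1 + 1/1*1/5, 0/1 + 1/1*2/5) = [1/5, 2/5) <- contains code 271/1250
  'c': [0/1 + 1/1*2/5, 0/1 + 1/1*3/5) = [2/5, 3/5)
  'b': [0/1 + 1/1*3/5, 0/1 + 1/1*1/1) = [3/5, 1/1)
  emit 'e', narrow to [1/5, 2/5)
Step 2: interval [1/5, 2/5), width = 2/5 - 1/5 = 1/5
  'a': [1/5 + 1/5*0/1, 1/5 + 1/5*1/5) = [1/5, 6/25) <- contains code 271/1250
  'e': [1/5 + 1/5*1/5, 1/5 + 1/5*2/5) = [6/25, 7/25)
  'c': [1/5 + 1/5*2/5, 1/5 + 1/5*3/5) = [7/25, 8/25)
  'b': [1/5 + 1/5*3/5, 1/5 + 1/5*1/1) = [8/25, 2/5)
  emit 'a', narrow to [1/5, 6/25)
Step 3: interval [1/5, 6/25), width = 6/25 - 1/5 = 1/25
  'a': [1/5 + 1/25*0/1, 1/5 + 1/25*1/5) = [1/5, 26/125)
  'e': [1/5 + 1/25*1/5, 1/5 + 1/25*2/5) = [26/125, 27/125)
  'c': [1/5 + 1/25*2/5, 1/5 + 1/25*3/5) = [27/125, 28/125) <- contains code 271/1250
  'b': [1/5 + 1/25*3/5, 1/5 + 1/25*1/1) = [28/125, 6/25)
  emit 'c', narrow to [27/125, 28/125)
Step 4: interval [27/125, 28/125), width = 28/125 - 27/125 = 1/125
  'a': [27/125 + 1/125*0/1, 27/125 + 1/125*1/5) = [27/125, 136/625) <- contains code 271/1250
  'e': [27/125 + 1/125*1/5, 27/125 + 1/125*2/5) = [136/625, 137/625)
  'c': [27/125 + 1/125*2/5, 27/125 + 1/125*3/5) = [137/625, 138/625)
  'b': [27/125 + 1/125*3/5, 27/125 + 1/125*1/1) = [138/625, 28/125)
  emit 'a', narrow to [27/125, 136/625)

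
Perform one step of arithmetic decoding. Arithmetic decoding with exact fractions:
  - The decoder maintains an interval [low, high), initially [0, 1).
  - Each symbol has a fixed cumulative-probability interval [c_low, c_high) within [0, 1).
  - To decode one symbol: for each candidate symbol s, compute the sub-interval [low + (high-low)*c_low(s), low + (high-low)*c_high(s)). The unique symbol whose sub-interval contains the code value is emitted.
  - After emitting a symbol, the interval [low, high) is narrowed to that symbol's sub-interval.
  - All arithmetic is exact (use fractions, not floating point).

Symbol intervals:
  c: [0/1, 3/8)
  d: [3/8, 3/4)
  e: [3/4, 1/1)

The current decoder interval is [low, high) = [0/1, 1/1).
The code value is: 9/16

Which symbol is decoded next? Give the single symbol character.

Interval width = high − low = 1/1 − 0/1 = 1/1
Scaled code = (code − low) / width = (9/16 − 0/1) / 1/1 = 9/16
  c: [0/1, 3/8) 
  d: [3/8, 3/4) ← scaled code falls here ✓
  e: [3/4, 1/1) 

Answer: d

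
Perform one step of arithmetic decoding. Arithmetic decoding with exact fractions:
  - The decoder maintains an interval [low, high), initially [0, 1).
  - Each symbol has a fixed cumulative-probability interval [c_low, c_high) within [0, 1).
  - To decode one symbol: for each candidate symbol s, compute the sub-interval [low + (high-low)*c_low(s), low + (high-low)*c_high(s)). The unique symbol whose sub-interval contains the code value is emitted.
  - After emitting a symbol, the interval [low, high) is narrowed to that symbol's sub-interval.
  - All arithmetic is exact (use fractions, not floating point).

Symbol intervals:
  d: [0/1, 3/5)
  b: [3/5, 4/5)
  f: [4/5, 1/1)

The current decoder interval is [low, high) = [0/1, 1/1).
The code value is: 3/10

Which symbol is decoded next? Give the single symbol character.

Interval width = high − low = 1/1 − 0/1 = 1/1
Scaled code = (code − low) / width = (3/10 − 0/1) / 1/1 = 3/10
  d: [0/1, 3/5) ← scaled code falls here ✓
  b: [3/5, 4/5) 
  f: [4/5, 1/1) 

Answer: d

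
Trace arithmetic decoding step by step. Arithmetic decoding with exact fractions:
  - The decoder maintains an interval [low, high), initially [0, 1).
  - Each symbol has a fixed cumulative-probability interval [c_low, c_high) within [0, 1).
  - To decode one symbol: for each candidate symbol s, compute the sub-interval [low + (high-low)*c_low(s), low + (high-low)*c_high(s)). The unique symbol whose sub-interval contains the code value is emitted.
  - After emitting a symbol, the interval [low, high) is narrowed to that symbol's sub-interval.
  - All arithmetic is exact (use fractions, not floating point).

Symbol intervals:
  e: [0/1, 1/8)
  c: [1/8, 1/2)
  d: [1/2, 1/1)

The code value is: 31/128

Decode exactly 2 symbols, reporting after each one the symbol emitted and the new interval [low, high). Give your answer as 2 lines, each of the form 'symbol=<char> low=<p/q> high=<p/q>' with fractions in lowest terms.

Step 1: interval [0/1, 1/1), width = 1/1 - 0/1 = 1/1
  'e': [0/1 + 1/1*0/1, 0/1 + 1/1*1/8) = [0/1, 1/8)
  'c': [0/1 + 1/1*1/8, 0/1 + 1/1*1/2) = [1/8, 1/2) <- contains code 31/128
  'd': [0/1 + 1/1*1/2, 0/1 + 1/1*1/1) = [1/2, 1/1)
  emit 'c', narrow to [1/8, 1/2)
Step 2: interval [1/8, 1/2), width = 1/2 - 1/8 = 3/8
  'e': [1/8 + 3/8*0/1, 1/8 + 3/8*1/8) = [1/8, 11/64)
  'c': [1/8 + 3/8*1/8, 1/8 + 3/8*1/2) = [11/64, 5/16) <- contains code 31/128
  'd': [1/8 + 3/8*1/2, 1/8 + 3/8*1/1) = [5/16, 1/2)
  emit 'c', narrow to [11/64, 5/16)

Answer: symbol=c low=1/8 high=1/2
symbol=c low=11/64 high=5/16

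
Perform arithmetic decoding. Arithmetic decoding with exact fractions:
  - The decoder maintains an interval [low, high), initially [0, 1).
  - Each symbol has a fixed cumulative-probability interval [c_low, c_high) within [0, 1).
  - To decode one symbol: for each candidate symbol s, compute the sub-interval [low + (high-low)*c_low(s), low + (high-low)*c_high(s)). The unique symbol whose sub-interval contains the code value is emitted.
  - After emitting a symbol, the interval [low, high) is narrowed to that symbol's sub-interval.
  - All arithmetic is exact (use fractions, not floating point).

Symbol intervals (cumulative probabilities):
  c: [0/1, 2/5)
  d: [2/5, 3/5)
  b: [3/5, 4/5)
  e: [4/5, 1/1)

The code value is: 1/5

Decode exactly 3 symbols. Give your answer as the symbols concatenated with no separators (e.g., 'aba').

Answer: cdd

Derivation:
Step 1: interval [0/1, 1/1), width = 1/1 - 0/1 = 1/1
  'c': [0/1 + 1/1*0/1, 0/1 + 1/1*2/5) = [0/1, 2/5) <- contains code 1/5
  'd': [0/1 + 1/1*2/5, 0/1 + 1/1*3/5) = [2/5, 3/5)
  'b': [0/1 + 1/1*3/5, 0/1 + 1/1*4/5) = [3/5, 4/5)
  'e': [0/1 + 1/1*4/5, 0/1 + 1/1*1/1) = [4/5, 1/1)
  emit 'c', narrow to [0/1, 2/5)
Step 2: interval [0/1, 2/5), width = 2/5 - 0/1 = 2/5
  'c': [0/1 + 2/5*0/1, 0/1 + 2/5*2/5) = [0/1, 4/25)
  'd': [0/1 + 2/5*2/5, 0/1 + 2/5*3/5) = [4/25, 6/25) <- contains code 1/5
  'b': [0/1 + 2/5*3/5, 0/1 + 2/5*4/5) = [6/25, 8/25)
  'e': [0/1 + 2/5*4/5, 0/1 + 2/5*1/1) = [8/25, 2/5)
  emit 'd', narrow to [4/25, 6/25)
Step 3: interval [4/25, 6/25), width = 6/25 - 4/25 = 2/25
  'c': [4/25 + 2/25*0/1, 4/25 + 2/25*2/5) = [4/25, 24/125)
  'd': [4/25 + 2/25*2/5, 4/25 + 2/25*3/5) = [24/125, 26/125) <- contains code 1/5
  'b': [4/25 + 2/25*3/5, 4/25 + 2/25*4/5) = [26/125, 28/125)
  'e': [4/25 + 2/25*4/5, 4/25 + 2/25*1/1) = [28/125, 6/25)
  emit 'd', narrow to [24/125, 26/125)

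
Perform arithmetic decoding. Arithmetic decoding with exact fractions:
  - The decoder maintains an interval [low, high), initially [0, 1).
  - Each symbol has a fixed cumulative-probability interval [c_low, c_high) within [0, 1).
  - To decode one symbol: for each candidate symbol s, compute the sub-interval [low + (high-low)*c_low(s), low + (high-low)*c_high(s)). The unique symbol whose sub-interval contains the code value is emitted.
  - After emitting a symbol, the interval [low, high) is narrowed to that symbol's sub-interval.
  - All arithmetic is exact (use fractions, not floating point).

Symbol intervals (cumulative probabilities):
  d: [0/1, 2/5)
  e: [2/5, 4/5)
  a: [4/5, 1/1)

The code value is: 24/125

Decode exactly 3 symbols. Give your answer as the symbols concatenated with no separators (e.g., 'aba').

Answer: ded

Derivation:
Step 1: interval [0/1, 1/1), width = 1/1 - 0/1 = 1/1
  'd': [0/1 + 1/1*0/1, 0/1 + 1/1*2/5) = [0/1, 2/5) <- contains code 24/125
  'e': [0/1 + 1/1*2/5, 0/1 + 1/1*4/5) = [2/5, 4/5)
  'a': [0/1 + 1/1*4/5, 0/1 + 1/1*1/1) = [4/5, 1/1)
  emit 'd', narrow to [0/1, 2/5)
Step 2: interval [0/1, 2/5), width = 2/5 - 0/1 = 2/5
  'd': [0/1 + 2/5*0/1, 0/1 + 2/5*2/5) = [0/1, 4/25)
  'e': [0/1 + 2/5*2/5, 0/1 + 2/5*4/5) = [4/25, 8/25) <- contains code 24/125
  'a': [0/1 + 2/5*4/5, 0/1 + 2/5*1/1) = [8/25, 2/5)
  emit 'e', narrow to [4/25, 8/25)
Step 3: interval [4/25, 8/25), width = 8/25 - 4/25 = 4/25
  'd': [4/25 + 4/25*0/1, 4/25 + 4/25*2/5) = [4/25, 28/125) <- contains code 24/125
  'e': [4/25 + 4/25*2/5, 4/25 + 4/25*4/5) = [28/125, 36/125)
  'a': [4/25 + 4/25*4/5, 4/25 + 4/25*1/1) = [36/125, 8/25)
  emit 'd', narrow to [4/25, 28/125)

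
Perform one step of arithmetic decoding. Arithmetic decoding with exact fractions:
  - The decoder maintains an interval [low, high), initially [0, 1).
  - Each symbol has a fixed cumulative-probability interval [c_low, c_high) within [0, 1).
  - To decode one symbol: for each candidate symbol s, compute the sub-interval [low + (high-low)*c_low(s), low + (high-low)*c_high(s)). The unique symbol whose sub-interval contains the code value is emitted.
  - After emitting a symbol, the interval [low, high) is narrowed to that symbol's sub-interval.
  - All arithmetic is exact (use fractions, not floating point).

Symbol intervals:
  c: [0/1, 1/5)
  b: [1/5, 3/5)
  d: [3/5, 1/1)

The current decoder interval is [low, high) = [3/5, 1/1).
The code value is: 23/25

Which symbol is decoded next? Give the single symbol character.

Answer: d

Derivation:
Interval width = high − low = 1/1 − 3/5 = 2/5
Scaled code = (code − low) / width = (23/25 − 3/5) / 2/5 = 4/5
  c: [0/1, 1/5) 
  b: [1/5, 3/5) 
  d: [3/5, 1/1) ← scaled code falls here ✓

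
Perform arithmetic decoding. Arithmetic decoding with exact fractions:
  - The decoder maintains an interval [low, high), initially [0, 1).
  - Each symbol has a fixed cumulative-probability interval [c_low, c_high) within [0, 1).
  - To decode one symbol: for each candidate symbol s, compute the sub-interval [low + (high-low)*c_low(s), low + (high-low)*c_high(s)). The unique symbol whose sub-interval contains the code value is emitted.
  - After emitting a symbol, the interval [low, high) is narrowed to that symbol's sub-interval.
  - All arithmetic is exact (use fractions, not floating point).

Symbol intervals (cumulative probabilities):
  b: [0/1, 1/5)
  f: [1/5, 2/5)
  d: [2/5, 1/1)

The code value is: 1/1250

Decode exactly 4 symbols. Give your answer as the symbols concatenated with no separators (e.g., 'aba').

Step 1: interval [0/1, 1/1), width = 1/1 - 0/1 = 1/1
  'b': [0/1 + 1/1*0/1, 0/1 + 1/1*1/5) = [0/1, 1/5) <- contains code 1/1250
  'f': [0/1 + 1/1*1/5, 0/1 + 1/1*2/5) = [1/5, 2/5)
  'd': [0/1 + 1/1*2/5, 0/1 + 1/1*1/1) = [2/5, 1/1)
  emit 'b', narrow to [0/1, 1/5)
Step 2: interval [0/1, 1/5), width = 1/5 - 0/1 = 1/5
  'b': [0/1 + 1/5*0/1, 0/1 + 1/5*1/5) = [0/1, 1/25) <- contains code 1/1250
  'f': [0/1 + 1/5*1/5, 0/1 + 1/5*2/5) = [1/25, 2/25)
  'd': [0/1 + 1/5*2/5, 0/1 + 1/5*1/1) = [2/25, 1/5)
  emit 'b', narrow to [0/1, 1/25)
Step 3: interval [0/1, 1/25), width = 1/25 - 0/1 = 1/25
  'b': [0/1 + 1/25*0/1, 0/1 + 1/25*1/5) = [0/1, 1/125) <- contains code 1/1250
  'f': [0/1 + 1/25*1/5, 0/1 + 1/25*2/5) = [1/125, 2/125)
  'd': [0/1 + 1/25*2/5, 0/1 + 1/25*1/1) = [2/125, 1/25)
  emit 'b', narrow to [0/1, 1/125)
Step 4: interval [0/1, 1/125), width = 1/125 - 0/1 = 1/125
  'b': [0/1 + 1/125*0/1, 0/1 + 1/125*1/5) = [0/1, 1/625) <- contains code 1/1250
  'f': [0/1 + 1/125*1/5, 0/1 + 1/125*2/5) = [1/625, 2/625)
  'd': [0/1 + 1/125*2/5, 0/1 + 1/125*1/1) = [2/625, 1/125)
  emit 'b', narrow to [0/1, 1/625)

Answer: bbbb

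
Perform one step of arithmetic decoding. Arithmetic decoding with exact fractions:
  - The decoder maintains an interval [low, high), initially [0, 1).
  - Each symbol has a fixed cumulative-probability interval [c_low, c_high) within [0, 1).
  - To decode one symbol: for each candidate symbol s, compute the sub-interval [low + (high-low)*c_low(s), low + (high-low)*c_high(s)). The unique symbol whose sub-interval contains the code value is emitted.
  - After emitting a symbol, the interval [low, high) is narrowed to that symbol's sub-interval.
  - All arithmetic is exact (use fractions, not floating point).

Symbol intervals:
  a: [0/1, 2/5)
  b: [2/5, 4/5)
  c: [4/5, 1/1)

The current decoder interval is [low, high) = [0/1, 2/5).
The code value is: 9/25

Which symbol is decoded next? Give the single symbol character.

Answer: c

Derivation:
Interval width = high − low = 2/5 − 0/1 = 2/5
Scaled code = (code − low) / width = (9/25 − 0/1) / 2/5 = 9/10
  a: [0/1, 2/5) 
  b: [2/5, 4/5) 
  c: [4/5, 1/1) ← scaled code falls here ✓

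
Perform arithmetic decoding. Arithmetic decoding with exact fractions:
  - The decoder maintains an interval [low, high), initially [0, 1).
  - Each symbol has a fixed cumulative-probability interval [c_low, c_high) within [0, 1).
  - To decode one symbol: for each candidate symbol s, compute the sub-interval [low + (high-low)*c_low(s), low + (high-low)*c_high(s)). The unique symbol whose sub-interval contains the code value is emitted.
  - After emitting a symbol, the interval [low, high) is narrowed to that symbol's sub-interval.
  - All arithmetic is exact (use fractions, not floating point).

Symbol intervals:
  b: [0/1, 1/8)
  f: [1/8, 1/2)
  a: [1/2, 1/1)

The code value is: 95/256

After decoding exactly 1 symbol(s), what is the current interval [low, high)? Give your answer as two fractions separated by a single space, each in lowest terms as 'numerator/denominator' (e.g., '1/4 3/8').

Answer: 1/8 1/2

Derivation:
Step 1: interval [0/1, 1/1), width = 1/1 - 0/1 = 1/1
  'b': [0/1 + 1/1*0/1, 0/1 + 1/1*1/8) = [0/1, 1/8)
  'f': [0/1 + 1/1*1/8, 0/1 + 1/1*1/2) = [1/8, 1/2) <- contains code 95/256
  'a': [0/1 + 1/1*1/2, 0/1 + 1/1*1/1) = [1/2, 1/1)
  emit 'f', narrow to [1/8, 1/2)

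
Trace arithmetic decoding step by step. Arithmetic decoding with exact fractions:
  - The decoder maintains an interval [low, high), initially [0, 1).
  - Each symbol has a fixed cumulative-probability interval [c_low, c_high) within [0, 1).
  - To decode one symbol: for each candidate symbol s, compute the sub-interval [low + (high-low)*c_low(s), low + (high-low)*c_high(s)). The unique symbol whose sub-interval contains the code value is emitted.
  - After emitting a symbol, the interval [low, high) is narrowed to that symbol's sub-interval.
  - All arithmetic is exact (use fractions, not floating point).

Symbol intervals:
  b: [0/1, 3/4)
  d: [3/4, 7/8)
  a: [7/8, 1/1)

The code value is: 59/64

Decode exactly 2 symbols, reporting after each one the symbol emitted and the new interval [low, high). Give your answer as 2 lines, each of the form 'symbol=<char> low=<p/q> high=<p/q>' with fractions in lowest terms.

Answer: symbol=a low=7/8 high=1/1
symbol=b low=7/8 high=31/32

Derivation:
Step 1: interval [0/1, 1/1), width = 1/1 - 0/1 = 1/1
  'b': [0/1 + 1/1*0/1, 0/1 + 1/1*3/4) = [0/1, 3/4)
  'd': [0/1 + 1/1*3/4, 0/1 + 1/1*7/8) = [3/4, 7/8)
  'a': [0/1 + 1/1*7/8, 0/1 + 1/1*1/1) = [7/8, 1/1) <- contains code 59/64
  emit 'a', narrow to [7/8, 1/1)
Step 2: interval [7/8, 1/1), width = 1/1 - 7/8 = 1/8
  'b': [7/8 + 1/8*0/1, 7/8 + 1/8*3/4) = [7/8, 31/32) <- contains code 59/64
  'd': [7/8 + 1/8*3/4, 7/8 + 1/8*7/8) = [31/32, 63/64)
  'a': [7/8 + 1/8*7/8, 7/8 + 1/8*1/1) = [63/64, 1/1)
  emit 'b', narrow to [7/8, 31/32)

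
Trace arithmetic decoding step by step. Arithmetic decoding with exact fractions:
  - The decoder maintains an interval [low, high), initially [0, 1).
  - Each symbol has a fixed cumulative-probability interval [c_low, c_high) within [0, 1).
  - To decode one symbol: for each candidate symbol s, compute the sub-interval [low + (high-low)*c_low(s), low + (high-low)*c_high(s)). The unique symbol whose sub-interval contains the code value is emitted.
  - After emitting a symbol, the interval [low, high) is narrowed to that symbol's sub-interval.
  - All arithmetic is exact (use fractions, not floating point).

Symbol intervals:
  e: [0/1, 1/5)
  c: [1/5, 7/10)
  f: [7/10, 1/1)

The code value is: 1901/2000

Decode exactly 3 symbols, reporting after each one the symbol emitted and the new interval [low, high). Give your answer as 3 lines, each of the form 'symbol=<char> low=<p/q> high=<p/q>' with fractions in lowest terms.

Step 1: interval [0/1, 1/1), width = 1/1 - 0/1 = 1/1
  'e': [0/1 + 1/1*0/1, 0/1 + 1/1*1/5) = [0/1, 1/5)
  'c': [0/1 + 1/1*1/5, 0/1 + 1/1*7/10) = [1/5, 7/10)
  'f': [0/1 + 1/1*7/10, 0/1 + 1/1*1/1) = [7/10, 1/1) <- contains code 1901/2000
  emit 'f', narrow to [7/10, 1/1)
Step 2: interval [7/10, 1/1), width = 1/1 - 7/10 = 3/10
  'e': [7/10 + 3/10*0/1, 7/10 + 3/10*1/5) = [7/10, 19/25)
  'c': [7/10 + 3/10*1/5, 7/10 + 3/10*7/10) = [19/25, 91/100)
  'f': [7/10 + 3/10*7/10, 7/10 + 3/10*1/1) = [91/100, 1/1) <- contains code 1901/2000
  emit 'f', narrow to [91/100, 1/1)
Step 3: interval [91/100, 1/1), width = 1/1 - 91/100 = 9/100
  'e': [91/100 + 9/100*0/1, 91/100 + 9/100*1/5) = [91/100, 116/125)
  'c': [91/100 + 9/100*1/5, 91/100 + 9/100*7/10) = [116/125, 973/1000) <- contains code 1901/2000
  'f': [91/100 + 9/100*7/10, 91/100 + 9/100*1/1) = [973/1000, 1/1)
  emit 'c', narrow to [116/125, 973/1000)

Answer: symbol=f low=7/10 high=1/1
symbol=f low=91/100 high=1/1
symbol=c low=116/125 high=973/1000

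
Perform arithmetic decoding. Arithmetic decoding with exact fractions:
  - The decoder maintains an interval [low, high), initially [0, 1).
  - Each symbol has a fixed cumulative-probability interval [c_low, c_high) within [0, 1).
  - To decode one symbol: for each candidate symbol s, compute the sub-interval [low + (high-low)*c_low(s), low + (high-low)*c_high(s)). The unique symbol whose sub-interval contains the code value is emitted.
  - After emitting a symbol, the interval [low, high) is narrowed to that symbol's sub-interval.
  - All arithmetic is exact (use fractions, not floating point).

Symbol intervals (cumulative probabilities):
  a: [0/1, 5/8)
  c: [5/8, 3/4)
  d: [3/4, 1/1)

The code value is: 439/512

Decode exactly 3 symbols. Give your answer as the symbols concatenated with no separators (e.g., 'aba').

Step 1: interval [0/1, 1/1), width = 1/1 - 0/1 = 1/1
  'a': [0/1 + 1/1*0/1, 0/1 + 1/1*5/8) = [0/1, 5/8)
  'c': [0/1 + 1/1*5/8, 0/1 + 1/1*3/4) = [5/8, 3/4)
  'd': [0/1 + 1/1*3/4, 0/1 + 1/1*1/1) = [3/4, 1/1) <- contains code 439/512
  emit 'd', narrow to [3/4, 1/1)
Step 2: interval [3/4, 1/1), width = 1/1 - 3/4 = 1/4
  'a': [3/4 + 1/4*0/1, 3/4 + 1/4*5/8) = [3/4, 29/32) <- contains code 439/512
  'c': [3/4 + 1/4*5/8, 3/4 + 1/4*3/4) = [29/32, 15/16)
  'd': [3/4 + 1/4*3/4, 3/4 + 1/4*1/1) = [15/16, 1/1)
  emit 'a', narrow to [3/4, 29/32)
Step 3: interval [3/4, 29/32), width = 29/32 - 3/4 = 5/32
  'a': [3/4 + 5/32*0/1, 3/4 + 5/32*5/8) = [3/4, 217/256)
  'c': [3/4 + 5/32*5/8, 3/4 + 5/32*3/4) = [217/256, 111/128) <- contains code 439/512
  'd': [3/4 + 5/32*3/4, 3/4 + 5/32*1/1) = [111/128, 29/32)
  emit 'c', narrow to [217/256, 111/128)

Answer: dac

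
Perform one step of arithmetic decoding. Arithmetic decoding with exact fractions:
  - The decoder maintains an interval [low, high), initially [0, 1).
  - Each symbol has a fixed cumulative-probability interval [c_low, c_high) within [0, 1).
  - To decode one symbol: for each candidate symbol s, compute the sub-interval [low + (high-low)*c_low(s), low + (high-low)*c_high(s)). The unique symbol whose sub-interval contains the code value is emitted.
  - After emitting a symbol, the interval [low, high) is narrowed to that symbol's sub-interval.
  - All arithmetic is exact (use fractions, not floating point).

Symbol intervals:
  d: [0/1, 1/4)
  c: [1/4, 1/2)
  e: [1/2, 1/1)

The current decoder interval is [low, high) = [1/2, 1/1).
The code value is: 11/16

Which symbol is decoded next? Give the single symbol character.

Interval width = high − low = 1/1 − 1/2 = 1/2
Scaled code = (code − low) / width = (11/16 − 1/2) / 1/2 = 3/8
  d: [0/1, 1/4) 
  c: [1/4, 1/2) ← scaled code falls here ✓
  e: [1/2, 1/1) 

Answer: c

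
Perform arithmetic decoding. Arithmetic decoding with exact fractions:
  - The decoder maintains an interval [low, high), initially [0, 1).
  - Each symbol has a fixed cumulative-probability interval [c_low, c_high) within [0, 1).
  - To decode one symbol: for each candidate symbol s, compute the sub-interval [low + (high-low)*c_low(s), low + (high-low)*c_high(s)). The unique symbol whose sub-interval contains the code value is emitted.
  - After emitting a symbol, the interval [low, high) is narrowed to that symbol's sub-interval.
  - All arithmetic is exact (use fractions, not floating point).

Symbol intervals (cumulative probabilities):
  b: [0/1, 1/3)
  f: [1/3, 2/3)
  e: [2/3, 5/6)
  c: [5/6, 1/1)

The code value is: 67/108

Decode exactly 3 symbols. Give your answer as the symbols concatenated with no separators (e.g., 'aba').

Step 1: interval [0/1, 1/1), width = 1/1 - 0/1 = 1/1
  'b': [0/1 + 1/1*0/1, 0/1 + 1/1*1/3) = [0/1, 1/3)
  'f': [0/1 + 1/1*1/3, 0/1 + 1/1*2/3) = [1/3, 2/3) <- contains code 67/108
  'e': [0/1 + 1/1*2/3, 0/1 + 1/1*5/6) = [2/3, 5/6)
  'c': [0/1 + 1/1*5/6, 0/1 + 1/1*1/1) = [5/6, 1/1)
  emit 'f', narrow to [1/3, 2/3)
Step 2: interval [1/3, 2/3), width = 2/3 - 1/3 = 1/3
  'b': [1/3 + 1/3*0/1, 1/3 + 1/3*1/3) = [1/3, 4/9)
  'f': [1/3 + 1/3*1/3, 1/3 + 1/3*2/3) = [4/9, 5/9)
  'e': [1/3 + 1/3*2/3, 1/3 + 1/3*5/6) = [5/9, 11/18)
  'c': [1/3 + 1/3*5/6, 1/3 + 1/3*1/1) = [11/18, 2/3) <- contains code 67/108
  emit 'c', narrow to [11/18, 2/3)
Step 3: interval [11/18, 2/3), width = 2/3 - 11/18 = 1/18
  'b': [11/18 + 1/18*0/1, 11/18 + 1/18*1/3) = [11/18, 17/27) <- contains code 67/108
  'f': [11/18 + 1/18*1/3, 11/18 + 1/18*2/3) = [17/27, 35/54)
  'e': [11/18 + 1/18*2/3, 11/18 + 1/18*5/6) = [35/54, 71/108)
  'c': [11/18 + 1/18*5/6, 11/18 + 1/18*1/1) = [71/108, 2/3)
  emit 'b', narrow to [11/18, 17/27)

Answer: fcb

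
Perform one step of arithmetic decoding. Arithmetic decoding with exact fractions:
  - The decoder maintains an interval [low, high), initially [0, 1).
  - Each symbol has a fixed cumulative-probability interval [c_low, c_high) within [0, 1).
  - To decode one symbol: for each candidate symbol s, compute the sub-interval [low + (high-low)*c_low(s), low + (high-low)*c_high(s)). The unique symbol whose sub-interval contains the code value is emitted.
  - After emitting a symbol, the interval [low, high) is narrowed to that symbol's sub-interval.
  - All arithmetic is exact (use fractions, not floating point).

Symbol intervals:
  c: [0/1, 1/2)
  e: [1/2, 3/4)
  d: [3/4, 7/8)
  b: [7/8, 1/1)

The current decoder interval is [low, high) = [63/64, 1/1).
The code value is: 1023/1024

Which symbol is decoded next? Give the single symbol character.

Answer: b

Derivation:
Interval width = high − low = 1/1 − 63/64 = 1/64
Scaled code = (code − low) / width = (1023/1024 − 63/64) / 1/64 = 15/16
  c: [0/1, 1/2) 
  e: [1/2, 3/4) 
  d: [3/4, 7/8) 
  b: [7/8, 1/1) ← scaled code falls here ✓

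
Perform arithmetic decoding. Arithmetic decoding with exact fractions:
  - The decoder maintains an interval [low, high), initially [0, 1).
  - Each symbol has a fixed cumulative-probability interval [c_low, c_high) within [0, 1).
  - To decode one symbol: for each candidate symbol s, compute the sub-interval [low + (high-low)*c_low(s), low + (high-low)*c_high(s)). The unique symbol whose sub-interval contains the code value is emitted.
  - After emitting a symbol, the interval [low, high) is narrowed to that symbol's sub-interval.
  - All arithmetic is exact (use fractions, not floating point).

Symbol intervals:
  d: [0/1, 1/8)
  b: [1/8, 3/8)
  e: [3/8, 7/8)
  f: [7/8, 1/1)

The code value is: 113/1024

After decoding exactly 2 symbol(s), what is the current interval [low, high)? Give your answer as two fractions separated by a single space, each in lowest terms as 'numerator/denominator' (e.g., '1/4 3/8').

Step 1: interval [0/1, 1/1), width = 1/1 - 0/1 = 1/1
  'd': [0/1 + 1/1*0/1, 0/1 + 1/1*1/8) = [0/1, 1/8) <- contains code 113/1024
  'b': [0/1 + 1/1*1/8, 0/1 + 1/1*3/8) = [1/8, 3/8)
  'e': [0/1 + 1/1*3/8, 0/1 + 1/1*7/8) = [3/8, 7/8)
  'f': [0/1 + 1/1*7/8, 0/1 + 1/1*1/1) = [7/8, 1/1)
  emit 'd', narrow to [0/1, 1/8)
Step 2: interval [0/1, 1/8), width = 1/8 - 0/1 = 1/8
  'd': [0/1 + 1/8*0/1, 0/1 + 1/8*1/8) = [0/1, 1/64)
  'b': [0/1 + 1/8*1/8, 0/1 + 1/8*3/8) = [1/64, 3/64)
  'e': [0/1 + 1/8*3/8, 0/1 + 1/8*7/8) = [3/64, 7/64)
  'f': [0/1 + 1/8*7/8, 0/1 + 1/8*1/1) = [7/64, 1/8) <- contains code 113/1024
  emit 'f', narrow to [7/64, 1/8)

Answer: 7/64 1/8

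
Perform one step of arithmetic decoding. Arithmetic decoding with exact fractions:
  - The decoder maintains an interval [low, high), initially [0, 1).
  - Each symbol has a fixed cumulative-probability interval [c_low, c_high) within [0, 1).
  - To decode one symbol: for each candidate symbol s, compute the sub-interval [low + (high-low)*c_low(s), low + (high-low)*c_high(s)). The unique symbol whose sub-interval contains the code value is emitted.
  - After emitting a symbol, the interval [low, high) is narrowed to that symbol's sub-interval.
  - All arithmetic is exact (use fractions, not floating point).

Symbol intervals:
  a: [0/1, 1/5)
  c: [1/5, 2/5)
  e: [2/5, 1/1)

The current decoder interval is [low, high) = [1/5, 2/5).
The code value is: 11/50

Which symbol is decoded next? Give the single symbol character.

Answer: a

Derivation:
Interval width = high − low = 2/5 − 1/5 = 1/5
Scaled code = (code − low) / width = (11/50 − 1/5) / 1/5 = 1/10
  a: [0/1, 1/5) ← scaled code falls here ✓
  c: [1/5, 2/5) 
  e: [2/5, 1/1) 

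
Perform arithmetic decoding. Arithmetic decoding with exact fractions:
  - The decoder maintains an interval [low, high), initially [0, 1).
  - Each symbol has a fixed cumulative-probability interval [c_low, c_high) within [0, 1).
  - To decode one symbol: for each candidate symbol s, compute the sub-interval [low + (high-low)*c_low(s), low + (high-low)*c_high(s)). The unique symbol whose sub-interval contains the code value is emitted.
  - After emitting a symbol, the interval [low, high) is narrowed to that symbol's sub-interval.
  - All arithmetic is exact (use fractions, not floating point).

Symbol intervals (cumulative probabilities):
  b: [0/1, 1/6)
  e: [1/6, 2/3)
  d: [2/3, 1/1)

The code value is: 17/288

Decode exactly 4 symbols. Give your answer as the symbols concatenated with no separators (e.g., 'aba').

Step 1: interval [0/1, 1/1), width = 1/1 - 0/1 = 1/1
  'b': [0/1 + 1/1*0/1, 0/1 + 1/1*1/6) = [0/1, 1/6) <- contains code 17/288
  'e': [0/1 + 1/1*1/6, 0/1 + 1/1*2/3) = [1/6, 2/3)
  'd': [0/1 + 1/1*2/3, 0/1 + 1/1*1/1) = [2/3, 1/1)
  emit 'b', narrow to [0/1, 1/6)
Step 2: interval [0/1, 1/6), width = 1/6 - 0/1 = 1/6
  'b': [0/1 + 1/6*0/1, 0/1 + 1/6*1/6) = [0/1, 1/36)
  'e': [0/1 + 1/6*1/6, 0/1 + 1/6*2/3) = [1/36, 1/9) <- contains code 17/288
  'd': [0/1 + 1/6*2/3, 0/1 + 1/6*1/1) = [1/9, 1/6)
  emit 'e', narrow to [1/36, 1/9)
Step 3: interval [1/36, 1/9), width = 1/9 - 1/36 = 1/12
  'b': [1/36 + 1/12*0/1, 1/36 + 1/12*1/6) = [1/36, 1/24)
  'e': [1/36 + 1/12*1/6, 1/36 + 1/12*2/3) = [1/24, 1/12) <- contains code 17/288
  'd': [1/36 + 1/12*2/3, 1/36 + 1/12*1/1) = [1/12, 1/9)
  emit 'e', narrow to [1/24, 1/12)
Step 4: interval [1/24, 1/12), width = 1/12 - 1/24 = 1/24
  'b': [1/24 + 1/24*0/1, 1/24 + 1/24*1/6) = [1/24, 7/144)
  'e': [1/24 + 1/24*1/6, 1/24 + 1/24*2/3) = [7/144, 5/72) <- contains code 17/288
  'd': [1/24 + 1/24*2/3, 1/24 + 1/24*1/1) = [5/72, 1/12)
  emit 'e', narrow to [7/144, 5/72)

Answer: beee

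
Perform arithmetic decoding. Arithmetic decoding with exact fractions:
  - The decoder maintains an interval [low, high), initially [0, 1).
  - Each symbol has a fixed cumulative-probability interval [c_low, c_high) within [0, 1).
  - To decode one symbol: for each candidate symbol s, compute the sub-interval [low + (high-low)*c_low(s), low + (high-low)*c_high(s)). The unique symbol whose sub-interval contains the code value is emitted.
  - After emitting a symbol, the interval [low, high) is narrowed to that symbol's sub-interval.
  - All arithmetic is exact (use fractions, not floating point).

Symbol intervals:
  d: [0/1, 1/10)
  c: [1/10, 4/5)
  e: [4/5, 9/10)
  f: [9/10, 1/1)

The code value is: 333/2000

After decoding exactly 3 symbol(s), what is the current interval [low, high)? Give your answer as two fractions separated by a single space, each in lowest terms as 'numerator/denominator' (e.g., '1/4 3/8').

Answer: 163/1000 17/100

Derivation:
Step 1: interval [0/1, 1/1), width = 1/1 - 0/1 = 1/1
  'd': [0/1 + 1/1*0/1, 0/1 + 1/1*1/10) = [0/1, 1/10)
  'c': [0/1 + 1/1*1/10, 0/1 + 1/1*4/5) = [1/10, 4/5) <- contains code 333/2000
  'e': [0/1 + 1/1*4/5, 0/1 + 1/1*9/10) = [4/5, 9/10)
  'f': [0/1 + 1/1*9/10, 0/1 + 1/1*1/1) = [9/10, 1/1)
  emit 'c', narrow to [1/10, 4/5)
Step 2: interval [1/10, 4/5), width = 4/5 - 1/10 = 7/10
  'd': [1/10 + 7/10*0/1, 1/10 + 7/10*1/10) = [1/10, 17/100) <- contains code 333/2000
  'c': [1/10 + 7/10*1/10, 1/10 + 7/10*4/5) = [17/100, 33/50)
  'e': [1/10 + 7/10*4/5, 1/10 + 7/10*9/10) = [33/50, 73/100)
  'f': [1/10 + 7/10*9/10, 1/10 + 7/10*1/1) = [73/100, 4/5)
  emit 'd', narrow to [1/10, 17/100)
Step 3: interval [1/10, 17/100), width = 17/100 - 1/10 = 7/100
  'd': [1/10 + 7/100*0/1, 1/10 + 7/100*1/10) = [1/10, 107/1000)
  'c': [1/10 + 7/100*1/10, 1/10 + 7/100*4/5) = [107/1000, 39/250)
  'e': [1/10 + 7/100*4/5, 1/10 + 7/100*9/10) = [39/250, 163/1000)
  'f': [1/10 + 7/100*9/10, 1/10 + 7/100*1/1) = [163/1000, 17/100) <- contains code 333/2000
  emit 'f', narrow to [163/1000, 17/100)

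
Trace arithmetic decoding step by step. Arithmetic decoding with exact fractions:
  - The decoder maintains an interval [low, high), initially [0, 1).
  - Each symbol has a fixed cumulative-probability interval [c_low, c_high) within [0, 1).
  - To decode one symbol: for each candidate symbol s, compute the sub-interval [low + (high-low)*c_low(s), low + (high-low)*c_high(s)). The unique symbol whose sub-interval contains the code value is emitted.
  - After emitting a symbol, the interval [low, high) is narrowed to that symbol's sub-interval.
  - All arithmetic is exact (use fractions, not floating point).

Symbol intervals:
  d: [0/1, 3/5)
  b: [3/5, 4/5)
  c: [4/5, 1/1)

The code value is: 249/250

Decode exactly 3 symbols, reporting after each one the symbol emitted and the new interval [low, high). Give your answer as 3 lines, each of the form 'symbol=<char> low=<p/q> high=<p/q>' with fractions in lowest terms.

Step 1: interval [0/1, 1/1), width = 1/1 - 0/1 = 1/1
  'd': [0/1 + 1/1*0/1, 0/1 + 1/1*3/5) = [0/1, 3/5)
  'b': [0/1 + 1/1*3/5, 0/1 + 1/1*4/5) = [3/5, 4/5)
  'c': [0/1 + 1/1*4/5, 0/1 + 1/1*1/1) = [4/5, 1/1) <- contains code 249/250
  emit 'c', narrow to [4/5, 1/1)
Step 2: interval [4/5, 1/1), width = 1/1 - 4/5 = 1/5
  'd': [4/5 + 1/5*0/1, 4/5 + 1/5*3/5) = [4/5, 23/25)
  'b': [4/5 + 1/5*3/5, 4/5 + 1/5*4/5) = [23/25, 24/25)
  'c': [4/5 + 1/5*4/5, 4/5 + 1/5*1/1) = [24/25, 1/1) <- contains code 249/250
  emit 'c', narrow to [24/25, 1/1)
Step 3: interval [24/25, 1/1), width = 1/1 - 24/25 = 1/25
  'd': [24/25 + 1/25*0/1, 24/25 + 1/25*3/5) = [24/25, 123/125)
  'b': [24/25 + 1/25*3/5, 24/25 + 1/25*4/5) = [123/125, 124/125)
  'c': [24/25 + 1/25*4/5, 24/25 + 1/25*1/1) = [124/125, 1/1) <- contains code 249/250
  emit 'c', narrow to [124/125, 1/1)

Answer: symbol=c low=4/5 high=1/1
symbol=c low=24/25 high=1/1
symbol=c low=124/125 high=1/1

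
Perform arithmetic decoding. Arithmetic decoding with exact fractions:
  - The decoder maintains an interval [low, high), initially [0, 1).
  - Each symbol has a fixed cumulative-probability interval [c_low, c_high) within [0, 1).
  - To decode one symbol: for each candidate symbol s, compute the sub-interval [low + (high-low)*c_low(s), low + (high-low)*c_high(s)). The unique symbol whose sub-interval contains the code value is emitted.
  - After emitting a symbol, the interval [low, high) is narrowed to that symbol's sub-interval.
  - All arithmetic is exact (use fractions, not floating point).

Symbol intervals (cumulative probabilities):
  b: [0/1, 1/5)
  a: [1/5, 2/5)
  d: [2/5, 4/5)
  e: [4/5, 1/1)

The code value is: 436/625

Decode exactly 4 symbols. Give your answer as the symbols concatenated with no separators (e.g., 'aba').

Answer: ddea

Derivation:
Step 1: interval [0/1, 1/1), width = 1/1 - 0/1 = 1/1
  'b': [0/1 + 1/1*0/1, 0/1 + 1/1*1/5) = [0/1, 1/5)
  'a': [0/1 + 1/1*1/5, 0/1 + 1/1*2/5) = [1/5, 2/5)
  'd': [0/1 + 1/1*2/5, 0/1 + 1/1*4/5) = [2/5, 4/5) <- contains code 436/625
  'e': [0/1 + 1/1*4/5, 0/1 + 1/1*1/1) = [4/5, 1/1)
  emit 'd', narrow to [2/5, 4/5)
Step 2: interval [2/5, 4/5), width = 4/5 - 2/5 = 2/5
  'b': [2/5 + 2/5*0/1, 2/5 + 2/5*1/5) = [2/5, 12/25)
  'a': [2/5 + 2/5*1/5, 2/5 + 2/5*2/5) = [12/25, 14/25)
  'd': [2/5 + 2/5*2/5, 2/5 + 2/5*4/5) = [14/25, 18/25) <- contains code 436/625
  'e': [2/5 + 2/5*4/5, 2/5 + 2/5*1/1) = [18/25, 4/5)
  emit 'd', narrow to [14/25, 18/25)
Step 3: interval [14/25, 18/25), width = 18/25 - 14/25 = 4/25
  'b': [14/25 + 4/25*0/1, 14/25 + 4/25*1/5) = [14/25, 74/125)
  'a': [14/25 + 4/25*1/5, 14/25 + 4/25*2/5) = [74/125, 78/125)
  'd': [14/25 + 4/25*2/5, 14/25 + 4/25*4/5) = [78/125, 86/125)
  'e': [14/25 + 4/25*4/5, 14/25 + 4/25*1/1) = [86/125, 18/25) <- contains code 436/625
  emit 'e', narrow to [86/125, 18/25)
Step 4: interval [86/125, 18/25), width = 18/25 - 86/125 = 4/125
  'b': [86/125 + 4/125*0/1, 86/125 + 4/125*1/5) = [86/125, 434/625)
  'a': [86/125 + 4/125*1/5, 86/125 + 4/125*2/5) = [434/625, 438/625) <- contains code 436/625
  'd': [86/125 + 4/125*2/5, 86/125 + 4/125*4/5) = [438/625, 446/625)
  'e': [86/125 + 4/125*4/5, 86/125 + 4/125*1/1) = [446/625, 18/25)
  emit 'a', narrow to [434/625, 438/625)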